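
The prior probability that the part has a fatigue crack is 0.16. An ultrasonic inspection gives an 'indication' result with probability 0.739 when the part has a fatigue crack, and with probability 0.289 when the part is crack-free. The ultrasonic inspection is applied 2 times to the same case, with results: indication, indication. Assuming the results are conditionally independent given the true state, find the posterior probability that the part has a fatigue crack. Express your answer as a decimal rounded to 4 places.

With H the event that the part has a fatigue crack, the joint likelihood of the observed sequence is P(data|H) = 0.739·0.739 = 0.54612 and P(data|¬H) = 0.289·0.289 = 0.083521.
Bayes: P(H|data) = 0.16·0.54612 / (0.16·0.54612 + 0.84·0.083521) = 0.087379/0.15754 = 0.5547.

Posterior P(H) ≈ 0.5547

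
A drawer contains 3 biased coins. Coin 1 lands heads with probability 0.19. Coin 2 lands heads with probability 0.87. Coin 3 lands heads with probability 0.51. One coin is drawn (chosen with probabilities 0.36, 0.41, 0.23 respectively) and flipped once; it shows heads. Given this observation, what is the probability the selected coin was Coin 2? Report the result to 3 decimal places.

Posterior probability ≈ 0.658

Tabulate prior·likelihood by source: [1] prior 0.36, lik 0.19, product 0.06840; [2] prior 0.41, lik 0.87, product 0.3567; [3] prior 0.23, lik 0.51, product 0.1173.
Normalizing constant = 0.54240; the posterior for Coin 2 is its product over the sum, 0.3567/0.54240 = 0.658.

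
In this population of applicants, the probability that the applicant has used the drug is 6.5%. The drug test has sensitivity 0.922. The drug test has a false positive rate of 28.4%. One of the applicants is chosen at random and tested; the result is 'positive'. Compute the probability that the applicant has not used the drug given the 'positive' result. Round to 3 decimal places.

Let H be the event that the applicant has used the drug. P(H) = 0.065, so P(¬H) = 0.935. With E the 'positive' result, P(E|H) = 0.922 and P(E|¬H) = 0.284.
P(E) = 0.922·0.065 + 0.284·0.935 = 0.059930 + 0.26554 = 0.32547.
By Bayes' theorem, P(H|E) = 0.059930 / 0.32547 = 0.184. Hence P(¬H|E) = 1 − 0.184 = 0.816.

P(¬H | E) ≈ 0.816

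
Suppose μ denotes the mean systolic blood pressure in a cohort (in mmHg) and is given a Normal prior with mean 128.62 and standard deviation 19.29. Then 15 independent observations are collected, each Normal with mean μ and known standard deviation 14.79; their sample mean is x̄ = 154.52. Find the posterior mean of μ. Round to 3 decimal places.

Posterior mean ≈ 153.543

Prior precision 1/τ₀² = 1/19.29² = 0.00268742; data precision n/σ² = 15/14.79² = 0.0685733.
Posterior precision = 0.00268742 + 0.0685733 = 0.0712607.
Posterior mean = (0.00268742·128.62 + 0.0685733·154.52) / 0.0712607 = 153.543.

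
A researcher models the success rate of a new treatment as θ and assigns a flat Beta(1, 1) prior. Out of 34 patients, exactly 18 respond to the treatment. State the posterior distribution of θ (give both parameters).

The binomial likelihood is conjugate to the Beta prior: with 18 successes and 16 failures, the posterior is Beta(1+18, 1+16) = Beta(19, 17).

Posterior: Beta(19, 17)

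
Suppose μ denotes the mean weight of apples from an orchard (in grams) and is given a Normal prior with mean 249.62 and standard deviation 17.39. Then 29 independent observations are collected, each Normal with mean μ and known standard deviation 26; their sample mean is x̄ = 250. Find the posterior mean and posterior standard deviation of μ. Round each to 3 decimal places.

With known σ, the Normal prior is conjugate. Weight on the data is w = (n/σ²)/(n/σ² + 1/τ₀²) = 0.0428994/(0.0428994+0.00330675) = 0.92843.
Posterior mean = w·x̄ + (1−w)·μ₀ = 0.92843·250 + 0.071565·249.62 = 249.973. Posterior variance = 1/(0.0428994+0.00330675) = 21.6421, so SD = 4.652.

Posterior mean ≈ 249.973; posterior SD ≈ 4.652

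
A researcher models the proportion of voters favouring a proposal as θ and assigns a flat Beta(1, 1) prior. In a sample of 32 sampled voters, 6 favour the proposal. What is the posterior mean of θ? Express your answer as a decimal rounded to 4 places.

Posterior mean ≈ 0.2059

Observing 6 successes and 26 failures updates Beta(1, 1) by adding the success and failure counts to the two shape parameters: α = 1+6 = 7, β = 1+26 = 27.
Posterior mean = α/(α+β) = 7/34 = 0.2059.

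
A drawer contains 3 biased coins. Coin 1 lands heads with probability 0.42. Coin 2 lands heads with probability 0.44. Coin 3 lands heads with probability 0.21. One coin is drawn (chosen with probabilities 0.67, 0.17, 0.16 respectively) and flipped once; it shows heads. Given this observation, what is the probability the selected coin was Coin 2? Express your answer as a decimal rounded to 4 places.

Posterior probability ≈ 0.1919

P(heads|C1) = 0.42; P(heads|C2) = 0.44; P(heads|C3) = 0.21.
Prior × likelihood for each source: 0.67·0.42=0.2814, 0.17·0.44=0.07480, 0.16·0.21=0.03360. Summing gives P(heads) = 0.38980.
P(Coin 2 | heads) = 0.07480 / 0.38980 = 0.1919.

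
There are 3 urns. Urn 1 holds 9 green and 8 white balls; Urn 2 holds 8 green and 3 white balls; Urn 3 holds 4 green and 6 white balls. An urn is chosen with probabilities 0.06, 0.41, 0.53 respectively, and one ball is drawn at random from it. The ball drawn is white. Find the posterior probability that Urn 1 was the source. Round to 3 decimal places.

Tabulate prior·likelihood by source: [1] prior 0.06, lik 0.4706, product 0.02824; [2] prior 0.41, lik 0.2727, product 0.1118; [3] prior 0.53, lik 0.6, product 0.3180.
Normalizing constant = 0.45805; the posterior for Urn 1 is its product over the sum, 0.02824/0.45805 = 0.062.

Posterior probability ≈ 0.062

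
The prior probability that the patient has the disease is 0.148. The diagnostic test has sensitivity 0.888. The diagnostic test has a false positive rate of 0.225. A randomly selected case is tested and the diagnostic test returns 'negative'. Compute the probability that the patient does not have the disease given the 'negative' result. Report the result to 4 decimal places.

P(¬H | E) ≈ 0.9755

Let H be the event that the patient has the disease. P(H) = 0.148, so P(¬H) = 0.852. With E the 'negative' result, P(E|H) = 0.112 and P(E|¬H) = 0.775.
P(E) = 0.112·0.148 + 0.775·0.852 = 0.016576 + 0.66030 = 0.67688.
By Bayes' theorem, P(H|E) = 0.016576 / 0.67688 = 0.0245. Hence P(¬H|E) = 1 − 0.0245 = 0.9755.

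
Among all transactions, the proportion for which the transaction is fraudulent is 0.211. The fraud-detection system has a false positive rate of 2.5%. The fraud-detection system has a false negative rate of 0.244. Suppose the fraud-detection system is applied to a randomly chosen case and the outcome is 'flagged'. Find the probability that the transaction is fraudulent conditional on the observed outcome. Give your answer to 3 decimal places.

Write H for 'the transaction is fraudulent'. Prior odds H:¬H = 0.211/0.789 = 0.26743. For the 'flagged' outcome, the likelihood ratio is 0.756/0.025 = 30.240.
Posterior odds = 0.26743 × 30.240 = 8.0870, so P(H|E) = 8.0870/(1+8.0870) = 0.890.

P(H | E) ≈ 0.890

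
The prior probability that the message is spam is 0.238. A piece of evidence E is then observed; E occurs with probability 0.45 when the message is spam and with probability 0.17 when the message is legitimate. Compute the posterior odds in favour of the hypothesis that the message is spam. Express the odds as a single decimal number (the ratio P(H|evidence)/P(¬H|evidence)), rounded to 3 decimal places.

Prior odds = 0.238/(1−0.238) = 0.31234. In log-odds, ln(0.31234) = -1.1637.
Add log likelihood ratio: ln(2.6471) = 0.97345.
Posterior log-odds = -0.19023, so posterior odds = exp(-0.19023) = 0.82677.

Posterior odds ≈ 0.827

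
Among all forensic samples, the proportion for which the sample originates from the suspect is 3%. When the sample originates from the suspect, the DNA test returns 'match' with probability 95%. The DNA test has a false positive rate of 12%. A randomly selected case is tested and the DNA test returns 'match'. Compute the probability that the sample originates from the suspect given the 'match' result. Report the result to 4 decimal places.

Let H be the event that the sample originates from the suspect. P(H) = 0.03, so P(¬H) = 0.97. With E the 'match' result, P(E|H) = 0.95 and P(E|¬H) = 0.12.
P(E) = 0.95·0.03 + 0.12·0.97 = 0.028500 + 0.11640 = 0.14490.
By Bayes' theorem, P(H|E) = 0.028500 / 0.14490 = 0.1967.

P(H | E) ≈ 0.1967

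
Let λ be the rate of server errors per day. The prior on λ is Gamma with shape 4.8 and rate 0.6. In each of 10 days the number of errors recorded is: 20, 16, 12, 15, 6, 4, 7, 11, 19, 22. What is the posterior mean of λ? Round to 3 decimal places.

Posterior mean ≈ 12.906

Total count ∑xᵢ = 132 over n = 10 days.
Gamma is conjugate to the Poisson likelihood: posterior is Gamma(shape = 4.8+132 = 136.8, rate = 0.6+10 = 10.6).
E[λ | data] = 136.8/10.6 = 12.906.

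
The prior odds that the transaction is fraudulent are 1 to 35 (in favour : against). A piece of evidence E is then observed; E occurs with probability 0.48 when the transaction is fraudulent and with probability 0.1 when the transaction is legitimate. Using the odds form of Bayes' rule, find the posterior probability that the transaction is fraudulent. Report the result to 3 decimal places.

Prior odds = 1/35 = 0.028571.
Likelihood ratio for E = 0.48/0.1 = 4.8000.
Posterior odds = prior odds × LR = 0.13714.
Posterior probability = odds/(1+odds) = 0.13714/1.1371 = 0.121.

Posterior probability ≈ 0.121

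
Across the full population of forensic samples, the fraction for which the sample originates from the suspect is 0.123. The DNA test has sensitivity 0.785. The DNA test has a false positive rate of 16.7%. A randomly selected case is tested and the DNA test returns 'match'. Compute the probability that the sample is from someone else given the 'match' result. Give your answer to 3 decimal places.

P(¬H | E) ≈ 0.603

Write H for 'the sample originates from the suspect'. Prior odds H:¬H = 0.123/0.877 = 0.14025. For the 'match' outcome, the likelihood ratio is 0.785/0.167 = 4.7006.
Posterior odds = 0.14025 × 4.7006 = 0.65926, so P(H|E) = 0.65926/(1+0.65926) = 0.397. Then P(¬H|E) = 1 − 0.397 = 0.603.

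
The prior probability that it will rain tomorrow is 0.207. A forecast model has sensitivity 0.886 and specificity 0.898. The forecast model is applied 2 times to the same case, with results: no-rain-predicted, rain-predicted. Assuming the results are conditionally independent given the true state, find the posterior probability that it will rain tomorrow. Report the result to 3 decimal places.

Let H be the event that it will rain tomorrow; start with P(H) = 0.207. P('rain-predicted'|H) = 0.886, P('rain-predicted'|¬H) = 0.102.
Update on result 1 ('no-rain-predicted'): P(H) ← 0.114·0.2070 / (0.114·0.2070 + 0.898·0.7930) = 0.023598/0.73571 = 0.0321.
Update on result 2 ('rain-predicted'): P(H) ← 0.886·0.0321 / (0.886·0.0321 + 0.102·0.9679) = 0.028418/0.12715 = 0.2235.

Posterior P(H) ≈ 0.224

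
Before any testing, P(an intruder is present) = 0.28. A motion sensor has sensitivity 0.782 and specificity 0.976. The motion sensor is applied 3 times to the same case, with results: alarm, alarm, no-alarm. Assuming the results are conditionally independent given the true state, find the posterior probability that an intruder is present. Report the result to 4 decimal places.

Let H be the event that an intruder is present; start with P(H) = 0.28. P('alarm'|H) = 0.782, P('alarm'|¬H) = 0.024.
Update on result 1 ('alarm'): P(H) ← 0.782·0.2800 / (0.782·0.2800 + 0.024·0.7200) = 0.21896/0.23624 = 0.9269.
Update on result 2 ('alarm'): P(H) ← 0.782·0.9269 / (0.782·0.9269 + 0.024·0.0731) = 0.72480/0.72656 = 0.9976.
Update on result 3 ('no-alarm'): P(H) ← 0.218·0.9976 / (0.218·0.9976 + 0.976·0.0024) = 0.21747/0.21983 = 0.9893.

Posterior P(H) ≈ 0.9893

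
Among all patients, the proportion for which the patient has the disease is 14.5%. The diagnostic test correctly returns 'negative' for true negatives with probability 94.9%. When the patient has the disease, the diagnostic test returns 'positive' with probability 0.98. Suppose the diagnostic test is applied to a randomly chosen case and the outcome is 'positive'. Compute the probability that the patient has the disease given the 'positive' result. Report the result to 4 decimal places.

Let H be the event that the patient has the disease. P(H) = 0.145, so P(¬H) = 0.855. With E the 'positive' result, P(E|H) = 0.98 and P(E|¬H) = 0.051.
P(E) = 0.98·0.145 + 0.051·0.855 = 0.14210 + 0.043605 = 0.18570.
By Bayes' theorem, P(H|E) = 0.14210 / 0.18570 = 0.7652.

P(H | E) ≈ 0.7652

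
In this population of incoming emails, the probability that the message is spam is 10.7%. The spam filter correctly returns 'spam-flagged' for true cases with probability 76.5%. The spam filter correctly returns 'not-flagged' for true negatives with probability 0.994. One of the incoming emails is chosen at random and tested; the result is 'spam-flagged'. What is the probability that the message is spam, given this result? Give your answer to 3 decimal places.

P(H | E) ≈ 0.939

Let H be the event that the message is spam. P(H) = 0.107, so P(¬H) = 0.893. With E the 'spam-flagged' result, P(E|H) = 0.765 and P(E|¬H) = 0.006.
P(E) = 0.765·0.107 + 0.006·0.893 = 0.081855 + 0.0053580 = 0.087213.
By Bayes' theorem, P(H|E) = 0.081855 / 0.087213 = 0.939.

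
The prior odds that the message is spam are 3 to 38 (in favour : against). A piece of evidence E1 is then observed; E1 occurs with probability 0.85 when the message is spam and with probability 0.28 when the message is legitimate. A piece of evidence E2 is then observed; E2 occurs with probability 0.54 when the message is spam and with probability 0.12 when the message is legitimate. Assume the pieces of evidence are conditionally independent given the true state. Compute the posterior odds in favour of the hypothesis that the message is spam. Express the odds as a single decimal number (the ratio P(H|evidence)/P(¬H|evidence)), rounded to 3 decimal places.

Prior odds = 3/38 = 0.078947. In log-odds, ln(0.078947) = -2.5390.
Add log likelihood ratios: ln(3.0357) + ln(4.5000) = 2.6145.
Posterior log-odds = 0.075550, so posterior odds = exp(0.075550) = 1.0785.

Posterior odds ≈ 1.078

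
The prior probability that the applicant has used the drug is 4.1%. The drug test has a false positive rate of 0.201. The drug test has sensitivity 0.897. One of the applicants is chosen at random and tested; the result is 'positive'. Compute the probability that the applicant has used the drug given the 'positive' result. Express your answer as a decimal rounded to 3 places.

P(H | E) ≈ 0.160

Write H for 'the applicant has used the drug'. Prior odds H:¬H = 0.041/0.959 = 0.042753. For the 'positive' outcome, the likelihood ratio is 0.897/0.201 = 4.4627.
Posterior odds = 0.042753 × 4.4627 = 0.19079, so P(H|E) = 0.19079/(1+0.19079) = 0.160.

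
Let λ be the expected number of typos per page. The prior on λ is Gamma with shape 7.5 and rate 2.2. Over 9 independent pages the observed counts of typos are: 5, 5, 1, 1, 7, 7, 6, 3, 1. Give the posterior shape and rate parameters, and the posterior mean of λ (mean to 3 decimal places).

Total count ∑xᵢ = 36 over n = 9 pages.
Gamma is conjugate to the Poisson likelihood: posterior is Gamma(shape = 7.5+36 = 43.5, rate = 2.2+9 = 11.2).
E[λ | data] = 43.5/11.2 = 3.884.

Posterior: Gamma(shape=43.5, rate=11.2); mean ≈ 3.884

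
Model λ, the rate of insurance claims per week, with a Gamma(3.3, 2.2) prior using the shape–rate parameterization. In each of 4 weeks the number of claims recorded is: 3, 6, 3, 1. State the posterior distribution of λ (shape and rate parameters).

The Poisson likelihood adds the total count to the shape and the number of exposure periods to the rate. Here ∑xᵢ = 13 and n = 4, so shape 3.3→16.3 and rate 2.2→6.2.

Posterior: Gamma(shape=16.3, rate=6.2)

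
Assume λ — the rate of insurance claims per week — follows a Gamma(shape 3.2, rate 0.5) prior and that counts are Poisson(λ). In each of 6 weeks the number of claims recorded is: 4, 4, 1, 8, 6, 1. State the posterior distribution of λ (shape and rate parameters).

Posterior: Gamma(shape=27.2, rate=6.5)

Total count ∑xᵢ = 24 over n = 6 weeks.
Gamma is conjugate to the Poisson likelihood: posterior is Gamma(shape = 3.2+24 = 27.2, rate = 0.5+6 = 6.5).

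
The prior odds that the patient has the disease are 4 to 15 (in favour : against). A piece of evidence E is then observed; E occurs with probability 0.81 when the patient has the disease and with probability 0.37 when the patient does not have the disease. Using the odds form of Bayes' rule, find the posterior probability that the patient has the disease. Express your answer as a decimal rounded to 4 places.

Posterior probability ≈ 0.3686

Prior odds = 4/15 = 0.26667. In log-odds, ln(0.26667) = -1.3218.
Add log likelihood ratio: ln(2.1892) = 0.78353.
Posterior log-odds = -0.53822, so posterior odds = exp(-0.53822) = 0.58378. Converting, P(H|E) = 0.58378/1.5838 = 0.3686.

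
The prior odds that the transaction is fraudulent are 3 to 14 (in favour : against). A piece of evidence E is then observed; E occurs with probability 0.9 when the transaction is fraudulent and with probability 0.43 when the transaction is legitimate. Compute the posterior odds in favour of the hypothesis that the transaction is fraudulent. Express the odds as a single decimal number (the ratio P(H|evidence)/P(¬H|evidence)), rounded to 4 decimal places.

Prior odds = 3/14 = 0.21429. In log-odds, ln(0.21429) = -1.5404.
Add log likelihood ratio: ln(2.0930) = 0.73861.
Posterior log-odds = -0.80184, so posterior odds = exp(-0.80184) = 0.44850.

Posterior odds ≈ 0.4485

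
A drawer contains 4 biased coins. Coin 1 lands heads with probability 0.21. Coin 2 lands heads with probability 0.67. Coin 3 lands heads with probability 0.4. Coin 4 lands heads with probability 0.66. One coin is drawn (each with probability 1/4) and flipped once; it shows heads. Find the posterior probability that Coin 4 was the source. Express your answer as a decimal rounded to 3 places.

Posterior probability ≈ 0.340

Tabulate prior·likelihood by source: [1] prior 0.25, lik 0.21, product 0.05250; [2] prior 0.25, lik 0.67, product 0.1675; [3] prior 0.25, lik 0.4, product 0.1000; [4] prior 0.25, lik 0.66, product 0.1650.
Normalizing constant = 0.48500; the posterior for Coin 4 is its product over the sum, 0.1650/0.48500 = 0.340.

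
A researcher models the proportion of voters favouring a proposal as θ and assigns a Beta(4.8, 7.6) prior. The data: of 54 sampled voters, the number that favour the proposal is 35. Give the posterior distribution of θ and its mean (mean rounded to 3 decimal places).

Observing 35 successes and 19 failures updates Beta(4.8, 7.6) by adding the success and failure counts to the two shape parameters: α = 4.8+35 = 39.8, β = 7.6+19 = 26.6.
E[θ | data] = 39.8/(39.8+26.6) = 0.599.

Posterior: Beta(39.8, 26.6); mean ≈ 0.599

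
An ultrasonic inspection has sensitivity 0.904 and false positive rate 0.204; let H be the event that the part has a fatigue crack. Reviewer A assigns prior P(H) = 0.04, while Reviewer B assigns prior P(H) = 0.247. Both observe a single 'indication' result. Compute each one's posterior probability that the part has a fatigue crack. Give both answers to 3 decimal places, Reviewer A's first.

The likelihood ratio for an 'indication' result is 0.904/0.204 = 4.4314.
Reviewer A: prior odds 0.04/0.96 = 0.041667; posterior odds 0.18464; posterior probability 0.156.
Reviewer B: prior odds 0.247/0.753 = 0.32802; posterior odds 1.4536; posterior probability 0.592.

Reviewer A: 0.156; Reviewer B: 0.592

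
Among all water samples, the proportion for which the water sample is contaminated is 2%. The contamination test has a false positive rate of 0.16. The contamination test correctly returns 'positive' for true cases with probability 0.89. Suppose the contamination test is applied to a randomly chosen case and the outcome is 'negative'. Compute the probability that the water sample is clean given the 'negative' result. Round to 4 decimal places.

Let H be the event that the water sample is contaminated. P(H) = 0.02, so P(¬H) = 0.98. With E the 'negative' result, P(E|H) = 0.11 and P(E|¬H) = 0.84.
P(E) = 0.11·0.02 + 0.84·0.98 = 0.0022000 + 0.82320 = 0.82540.
By Bayes' theorem, P(H|E) = 0.0022000 / 0.82540 = 0.0027. Hence P(¬H|E) = 1 − 0.0027 = 0.9973.

P(¬H | E) ≈ 0.9973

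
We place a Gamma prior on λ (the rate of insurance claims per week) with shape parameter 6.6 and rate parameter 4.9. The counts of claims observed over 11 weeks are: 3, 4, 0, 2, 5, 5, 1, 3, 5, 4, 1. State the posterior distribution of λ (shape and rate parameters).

Total count ∑xᵢ = 33 over n = 11 weeks.
Gamma is conjugate to the Poisson likelihood: posterior is Gamma(shape = 6.6+33 = 39.6, rate = 4.9+11 = 15.9).

Posterior: Gamma(shape=39.6, rate=15.9)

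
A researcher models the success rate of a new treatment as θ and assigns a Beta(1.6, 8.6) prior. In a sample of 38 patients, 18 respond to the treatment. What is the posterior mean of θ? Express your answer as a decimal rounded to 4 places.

The binomial likelihood is conjugate to the Beta prior: with 18 successes and 20 failures, the posterior is Beta(1.6+18, 8.6+20) = Beta(19.6, 28.6).
Posterior mean = α/(α+β) = 19.6/48.2 = 0.4066.

Posterior mean ≈ 0.4066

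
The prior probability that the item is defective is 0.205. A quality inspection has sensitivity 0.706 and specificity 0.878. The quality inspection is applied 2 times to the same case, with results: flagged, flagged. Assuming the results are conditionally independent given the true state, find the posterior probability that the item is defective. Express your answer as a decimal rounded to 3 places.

Posterior P(H) ≈ 0.896

With H the event that the item is defective, the joint likelihood of the observed sequence is P(data|H) = 0.706·0.706 = 0.49844 and P(data|¬H) = 0.122·0.122 = 0.014884.
Bayes: P(H|data) = 0.205·0.49844 / (0.205·0.49844 + 0.795·0.014884) = 0.10218/0.11401 = 0.8962.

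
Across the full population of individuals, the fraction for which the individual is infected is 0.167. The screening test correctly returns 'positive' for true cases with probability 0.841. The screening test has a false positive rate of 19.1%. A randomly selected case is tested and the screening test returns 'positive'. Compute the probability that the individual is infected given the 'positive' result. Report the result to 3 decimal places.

Let H be the event that the individual is infected. P(H) = 0.167, so P(¬H) = 0.833. With E the 'positive' result, P(E|H) = 0.841 and P(E|¬H) = 0.191.
P(E) = 0.841·0.167 + 0.191·0.833 = 0.14045 + 0.15910 = 0.29955.
By Bayes' theorem, P(H|E) = 0.14045 / 0.29955 = 0.469.

P(H | E) ≈ 0.469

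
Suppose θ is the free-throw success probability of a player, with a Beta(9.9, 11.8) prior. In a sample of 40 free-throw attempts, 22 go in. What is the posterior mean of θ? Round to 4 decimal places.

Observing 22 successes and 18 failures updates Beta(9.9, 11.8) by adding the success and failure counts to the two shape parameters: α = 9.9+22 = 31.9, β = 11.8+18 = 29.8.
E[θ | data] = 31.9/(31.9+29.8) = 0.5170.

Posterior mean ≈ 0.5170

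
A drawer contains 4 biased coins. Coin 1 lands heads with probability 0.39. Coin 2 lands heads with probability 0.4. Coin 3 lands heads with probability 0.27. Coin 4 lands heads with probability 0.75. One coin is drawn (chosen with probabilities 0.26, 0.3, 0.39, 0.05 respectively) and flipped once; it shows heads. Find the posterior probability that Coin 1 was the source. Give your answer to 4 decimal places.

Tabulate prior·likelihood by source: [1] prior 0.26, lik 0.39, product 0.1014; [2] prior 0.3, lik 0.4, product 0.1200; [3] prior 0.39, lik 0.27, product 0.1053; [4] prior 0.05, lik 0.75, product 0.03750.
Normalizing constant = 0.36420; the posterior for Coin 1 is its product over the sum, 0.1014/0.36420 = 0.2784.

Posterior probability ≈ 0.2784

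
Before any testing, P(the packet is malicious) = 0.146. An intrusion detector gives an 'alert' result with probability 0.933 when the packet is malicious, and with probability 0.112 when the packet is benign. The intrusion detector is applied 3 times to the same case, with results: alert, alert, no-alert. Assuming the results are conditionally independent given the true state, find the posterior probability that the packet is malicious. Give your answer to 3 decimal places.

With H the event that the packet is malicious, the joint likelihood of the observed sequence is P(data|H) = 0.933·0.933·0.067 = 0.058323 and P(data|¬H) = 0.112·0.112·0.888 = 0.011139.
Bayes: P(H|data) = 0.146·0.058323 / (0.146·0.058323 + 0.854·0.011139) = 0.0085151/0.018028 = 0.4723.

Posterior P(H) ≈ 0.472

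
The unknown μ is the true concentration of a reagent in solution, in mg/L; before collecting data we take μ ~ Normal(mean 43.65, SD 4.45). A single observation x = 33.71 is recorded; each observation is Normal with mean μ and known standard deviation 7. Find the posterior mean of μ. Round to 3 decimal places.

With known σ, the Normal prior is conjugate. Weight on the data is w = (n/σ²)/(n/σ² + 1/τ₀²) = 0.0204082/(0.0204082+0.0504987) = 0.28782.
Posterior mean = w·x̄ + (1−w)·μ₀ = 0.28782·33.71 + 0.71218·43.65 = 40.789.

Posterior mean ≈ 40.789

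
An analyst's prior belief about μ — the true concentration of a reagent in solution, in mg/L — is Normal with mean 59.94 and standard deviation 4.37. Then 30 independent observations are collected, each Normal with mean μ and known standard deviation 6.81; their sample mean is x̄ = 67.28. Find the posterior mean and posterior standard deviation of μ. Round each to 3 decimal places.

With known σ, the Normal prior is conjugate. Weight on the data is w = (n/σ²)/(n/σ² + 1/τ₀²) = 0.646885/(0.646885+0.0523645) = 0.92511.
Posterior mean = w·x̄ + (1−w)·μ₀ = 0.92511·67.28 + 0.074887·59.94 = 66.730. Posterior variance = 1/(0.646885+0.0523645) = 1.43010, so SD = 1.196.

Posterior mean ≈ 66.730; posterior SD ≈ 1.196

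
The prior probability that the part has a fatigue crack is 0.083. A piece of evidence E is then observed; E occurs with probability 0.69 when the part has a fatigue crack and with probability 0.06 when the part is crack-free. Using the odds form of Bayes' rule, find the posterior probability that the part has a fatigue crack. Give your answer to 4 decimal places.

Prior odds = 0.083/(1−0.083) = 0.090513.
Likelihood ratio for E = 0.69/0.06 = 11.500.
Posterior odds = prior odds × LR = 1.0409.
Posterior probability = odds/(1+odds) = 1.0409/2.0409 = 0.5100.

Posterior probability ≈ 0.5100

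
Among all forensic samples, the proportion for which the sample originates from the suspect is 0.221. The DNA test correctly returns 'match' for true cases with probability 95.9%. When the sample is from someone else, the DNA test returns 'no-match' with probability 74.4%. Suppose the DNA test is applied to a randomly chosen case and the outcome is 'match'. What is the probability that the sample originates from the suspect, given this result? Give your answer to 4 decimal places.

P(H | E) ≈ 0.5152

Write H for 'the sample originates from the suspect'. Prior odds H:¬H = 0.221/0.779 = 0.28370. For the 'match' outcome, the likelihood ratio is 0.959/0.256 = 3.7461.
Posterior odds = 0.28370 × 3.7461 = 1.0628, so P(H|E) = 1.0628/(1+1.0628) = 0.5152.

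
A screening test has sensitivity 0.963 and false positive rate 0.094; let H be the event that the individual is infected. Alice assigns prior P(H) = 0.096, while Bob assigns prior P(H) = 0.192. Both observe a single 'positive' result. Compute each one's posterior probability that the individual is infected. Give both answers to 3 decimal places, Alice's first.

P('+'|H) = 0.963, P('+'|¬H) = 0.094.
Alice: numerator 0.963·0.096 = 0.092448; evidence = 0.092448+0.094·0.904 = 0.17742; posterior = 0.521.
Bob: numerator 0.963·0.192 = 0.18490; evidence = 0.18490+0.094·0.808 = 0.26085; posterior = 0.709.

Alice: 0.521; Bob: 0.709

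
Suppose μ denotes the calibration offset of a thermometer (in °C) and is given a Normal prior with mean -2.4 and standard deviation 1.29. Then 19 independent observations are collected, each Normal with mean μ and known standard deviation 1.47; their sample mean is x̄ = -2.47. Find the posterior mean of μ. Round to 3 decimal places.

Posterior mean ≈ -2.466

With known σ, the Normal prior is conjugate. Weight on the data is w = (n/σ²)/(n/σ² + 1/τ₀²) = 8.79263/(8.79263+0.600925) = 0.93603.
Posterior mean = w·x̄ + (1−w)·μ₀ = 0.93603·-2.47 + 0.063972·-2.4 = -2.466.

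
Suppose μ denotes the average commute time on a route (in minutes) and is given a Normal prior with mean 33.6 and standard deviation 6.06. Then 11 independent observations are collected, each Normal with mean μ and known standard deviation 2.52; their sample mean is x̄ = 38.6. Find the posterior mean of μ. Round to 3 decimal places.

With known σ, the Normal prior is conjugate. Weight on the data is w = (n/σ²)/(n/σ² + 1/τ₀²) = 1.73217/(1.73217+0.0272304) = 0.98452.
Posterior mean = w·x̄ + (1−w)·μ₀ = 0.98452·38.6 + 0.015477·33.6 = 38.523.

Posterior mean ≈ 38.523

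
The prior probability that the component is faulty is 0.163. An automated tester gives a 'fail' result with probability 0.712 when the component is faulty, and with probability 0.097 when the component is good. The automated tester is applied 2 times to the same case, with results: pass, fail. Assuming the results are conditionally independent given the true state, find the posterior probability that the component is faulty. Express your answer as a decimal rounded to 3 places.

Let H be the event that the component is faulty; start with P(H) = 0.163. P('fail'|H) = 0.712, P('fail'|¬H) = 0.097.
Update on result 1 ('pass'): P(H) ← 0.288·0.1630 / (0.288·0.1630 + 0.903·0.8370) = 0.046944/0.80275 = 0.0585.
Update on result 2 ('fail'): P(H) ← 0.712·0.0585 / (0.712·0.0585 + 0.097·0.9415) = 0.041637/0.13296 = 0.3131.

Posterior P(H) ≈ 0.313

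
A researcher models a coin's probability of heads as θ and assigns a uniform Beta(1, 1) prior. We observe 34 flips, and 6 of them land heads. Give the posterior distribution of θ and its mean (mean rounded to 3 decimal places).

The binomial likelihood is conjugate to the Beta prior: with 6 successes and 28 failures, the posterior is Beta(1+6, 1+28) = Beta(7, 29).
E[θ | data] = 7/(7+29) = 0.194.

Posterior: Beta(7, 29); mean ≈ 0.194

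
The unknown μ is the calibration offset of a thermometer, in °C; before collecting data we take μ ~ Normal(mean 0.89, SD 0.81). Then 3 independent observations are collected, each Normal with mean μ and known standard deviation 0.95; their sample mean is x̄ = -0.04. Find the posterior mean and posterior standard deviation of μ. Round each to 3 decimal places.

Prior precision 1/τ₀² = 1/0.81² = 1.52416; data precision n/σ² = 3/0.95² = 3.32410.
Posterior precision = 1.52416 + 3.32410 = 4.84826, giving posterior SD = 1/√4.84826 = 0.454.
Posterior mean = (1.52416·0.89 + 3.32410·-0.04) / 4.84826 = 0.252.

Posterior mean ≈ 0.252; posterior SD ≈ 0.454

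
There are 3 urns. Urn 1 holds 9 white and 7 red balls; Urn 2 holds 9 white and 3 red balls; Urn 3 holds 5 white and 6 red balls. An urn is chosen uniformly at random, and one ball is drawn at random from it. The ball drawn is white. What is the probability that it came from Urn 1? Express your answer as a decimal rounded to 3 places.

Posterior probability ≈ 0.318

Tabulate prior·likelihood by source: [1] prior 0.333333, lik 0.5625, product 0.1875; [2] prior 0.333333, lik 0.75, product 0.2500; [3] prior 0.333333, lik 0.4545, product 0.1515.
Normalizing constant = 0.58902; the posterior for Urn 1 is its product over the sum, 0.1875/0.58902 = 0.318.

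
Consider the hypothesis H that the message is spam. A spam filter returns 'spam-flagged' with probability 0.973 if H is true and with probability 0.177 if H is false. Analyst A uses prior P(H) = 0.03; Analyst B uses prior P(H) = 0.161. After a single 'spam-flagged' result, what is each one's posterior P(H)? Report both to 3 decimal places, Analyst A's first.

The likelihood ratio for a 'spam-flagged' result is 0.973/0.177 = 5.4972.
Analyst A: prior odds 0.03/0.97 = 0.030928; posterior odds 0.17002; posterior probability 0.145.
Analyst B: prior odds 0.161/0.839 = 0.19190; posterior odds 1.0549; posterior probability 0.513.

Analyst A: 0.145; Analyst B: 0.513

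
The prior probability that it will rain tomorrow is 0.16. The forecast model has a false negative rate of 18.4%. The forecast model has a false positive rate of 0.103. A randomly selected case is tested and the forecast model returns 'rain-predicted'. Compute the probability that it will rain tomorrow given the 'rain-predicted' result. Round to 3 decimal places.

Write H for 'it will rain tomorrow'. Prior odds H:¬H = 0.16/0.84 = 0.19048. For the 'rain-predicted' outcome, the likelihood ratio is 0.816/0.103 = 7.9223.
Posterior odds = 0.19048 × 7.9223 = 1.5090, so P(H|E) = 1.5090/(1+1.5090) = 0.601.

P(H | E) ≈ 0.601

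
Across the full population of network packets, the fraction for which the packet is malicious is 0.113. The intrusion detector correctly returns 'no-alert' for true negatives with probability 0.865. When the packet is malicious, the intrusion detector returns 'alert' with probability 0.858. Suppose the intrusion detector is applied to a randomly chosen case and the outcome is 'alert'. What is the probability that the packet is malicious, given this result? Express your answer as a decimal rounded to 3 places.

Write H for 'the packet is malicious'. Prior odds H:¬H = 0.113/0.887 = 0.12740. For the 'alert' outcome, the likelihood ratio is 0.858/0.135 = 6.3556.
Posterior odds = 0.12740 × 6.3556 = 0.80967, so P(H|E) = 0.80967/(1+0.80967) = 0.447.

P(H | E) ≈ 0.447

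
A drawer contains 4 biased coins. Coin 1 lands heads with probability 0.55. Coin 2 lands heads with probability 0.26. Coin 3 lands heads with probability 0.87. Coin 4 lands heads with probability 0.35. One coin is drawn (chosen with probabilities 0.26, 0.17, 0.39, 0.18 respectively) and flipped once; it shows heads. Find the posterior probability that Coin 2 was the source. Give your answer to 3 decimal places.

Posterior probability ≈ 0.075

P(heads|C1) = 0.55; P(heads|C2) = 0.26; P(heads|C3) = 0.87; P(heads|C4) = 0.35.
Prior × likelihood for each source: 0.26·0.55=0.1430, 0.17·0.26=0.04420, 0.39·0.87=0.3393, 0.18·0.35=0.06300. Summing gives P(heads) = 0.58950.
P(Coin 2 | heads) = 0.04420 / 0.58950 = 0.075.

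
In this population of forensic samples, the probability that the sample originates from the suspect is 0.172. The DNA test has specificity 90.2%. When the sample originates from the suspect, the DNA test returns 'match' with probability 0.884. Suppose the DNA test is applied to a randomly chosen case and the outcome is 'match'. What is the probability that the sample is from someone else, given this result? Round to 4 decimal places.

Write H for 'the sample originates from the suspect'. Prior odds H:¬H = 0.172/0.828 = 0.20773. For the 'match' outcome, the likelihood ratio is 0.884/0.098 = 9.0204.
Posterior odds = 0.20773 × 9.0204 = 1.8738, so P(H|E) = 1.8738/(1+1.8738) = 0.6520. Then P(¬H|E) = 1 − 0.6520 = 0.3480.

P(¬H | E) ≈ 0.3480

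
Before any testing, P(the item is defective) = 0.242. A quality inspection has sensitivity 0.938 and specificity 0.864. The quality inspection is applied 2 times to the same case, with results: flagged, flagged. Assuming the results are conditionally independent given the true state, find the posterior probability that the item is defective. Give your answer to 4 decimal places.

Posterior P(H) ≈ 0.9382

With H the event that the item is defective, the joint likelihood of the observed sequence is P(data|H) = 0.938·0.938 = 0.87984 and P(data|¬H) = 0.136·0.136 = 0.018496.
Bayes: P(H|data) = 0.242·0.87984 / (0.242·0.87984 + 0.758·0.018496) = 0.21292/0.22694 = 0.9382.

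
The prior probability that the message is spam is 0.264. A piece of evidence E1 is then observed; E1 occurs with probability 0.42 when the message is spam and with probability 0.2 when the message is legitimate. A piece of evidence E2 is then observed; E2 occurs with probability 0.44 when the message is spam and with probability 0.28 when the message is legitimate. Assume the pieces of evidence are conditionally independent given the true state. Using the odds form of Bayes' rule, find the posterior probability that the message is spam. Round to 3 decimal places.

Prior odds = 0.264/(1−0.264) = 0.35870.
Likelihood ratio for E1 = 0.42/0.2 = 2.1000.
Likelihood ratio for E2 = 0.44/0.28 = 1.5714.
Posterior odds = prior odds × LR₁ × LR₂ = 1.1837.
Posterior probability = odds/(1+odds) = 1.1837/2.1837 = 0.542.

Posterior probability ≈ 0.542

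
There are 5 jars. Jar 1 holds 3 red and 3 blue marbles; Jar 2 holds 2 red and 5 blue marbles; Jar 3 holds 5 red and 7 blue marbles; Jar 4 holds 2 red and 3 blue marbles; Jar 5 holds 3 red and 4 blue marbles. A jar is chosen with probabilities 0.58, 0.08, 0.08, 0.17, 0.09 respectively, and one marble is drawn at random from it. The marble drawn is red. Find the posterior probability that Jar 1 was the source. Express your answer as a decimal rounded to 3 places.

Tabulate prior·likelihood by source: [1] prior 0.58, lik 0.5, product 0.2900; [2] prior 0.08, lik 0.2857, product 0.02286; [3] prior 0.08, lik 0.4167, product 0.03333; [4] prior 0.17, lik 0.4, product 0.06800; [5] prior 0.09, lik 0.4286, product 0.03857.
Normalizing constant = 0.45276; the posterior for Jar 1 is its product over the sum, 0.2900/0.45276 = 0.641.

Posterior probability ≈ 0.641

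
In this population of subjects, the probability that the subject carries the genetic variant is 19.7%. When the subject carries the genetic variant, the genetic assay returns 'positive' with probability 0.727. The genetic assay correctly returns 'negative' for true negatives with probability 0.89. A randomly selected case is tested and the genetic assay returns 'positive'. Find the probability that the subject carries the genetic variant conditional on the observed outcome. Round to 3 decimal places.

P(H | E) ≈ 0.619

Let H be the event that the subject carries the genetic variant. P(H) = 0.197, so P(¬H) = 0.803. With E the 'positive' result, P(E|H) = 0.727 and P(E|¬H) = 0.11.
P(E) = 0.727·0.197 + 0.11·0.803 = 0.14322 + 0.088330 = 0.23155.
By Bayes' theorem, P(H|E) = 0.14322 / 0.23155 = 0.619.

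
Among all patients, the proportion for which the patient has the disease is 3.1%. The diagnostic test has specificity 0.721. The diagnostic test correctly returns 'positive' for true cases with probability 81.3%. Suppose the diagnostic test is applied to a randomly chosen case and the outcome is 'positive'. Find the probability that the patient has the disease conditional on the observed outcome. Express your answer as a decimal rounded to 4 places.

P(H | E) ≈ 0.0853

Write H for 'the patient has the disease'. Prior odds H:¬H = 0.031/0.969 = 0.031992. For the 'positive' outcome, the likelihood ratio is 0.813/0.279 = 2.9140.
Posterior odds = 0.031992 × 2.9140 = 0.093223, so P(H|E) = 0.093223/(1+0.093223) = 0.0853.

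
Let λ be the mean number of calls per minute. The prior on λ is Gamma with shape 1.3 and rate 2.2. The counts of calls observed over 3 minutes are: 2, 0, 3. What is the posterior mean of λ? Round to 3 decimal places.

The Poisson likelihood adds the total count to the shape and the number of exposure periods to the rate. Here ∑xᵢ = 5 and n = 3, so shape 1.3→6.3 and rate 2.2→5.2.
E[λ | data] = 6.3/5.2 = 1.212.

Posterior mean ≈ 1.212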